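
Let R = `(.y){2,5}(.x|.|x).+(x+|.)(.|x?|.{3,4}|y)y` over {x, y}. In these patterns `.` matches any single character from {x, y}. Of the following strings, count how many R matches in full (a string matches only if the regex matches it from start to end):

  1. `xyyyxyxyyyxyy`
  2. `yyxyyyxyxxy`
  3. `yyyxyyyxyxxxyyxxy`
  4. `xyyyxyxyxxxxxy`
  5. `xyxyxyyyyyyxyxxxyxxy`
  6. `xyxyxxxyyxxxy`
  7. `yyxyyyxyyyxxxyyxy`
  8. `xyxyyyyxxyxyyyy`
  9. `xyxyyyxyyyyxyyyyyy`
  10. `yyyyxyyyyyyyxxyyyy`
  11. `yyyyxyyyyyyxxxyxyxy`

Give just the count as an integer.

1 → match
2. `yyxyyyxyxxy` → match
3 → no match
4 → match
5 → match
6 → match
7 → match
8 → match
9 → match
10 → match
11 → match
Total matched: 10

10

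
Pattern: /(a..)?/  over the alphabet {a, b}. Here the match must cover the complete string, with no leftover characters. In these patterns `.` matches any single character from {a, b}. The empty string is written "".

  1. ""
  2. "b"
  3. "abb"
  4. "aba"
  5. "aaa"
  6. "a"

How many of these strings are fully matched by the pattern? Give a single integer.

1 → match
2 → no match
3 → match
4 → match
5 → match
6 → no match
Total matched: 4

4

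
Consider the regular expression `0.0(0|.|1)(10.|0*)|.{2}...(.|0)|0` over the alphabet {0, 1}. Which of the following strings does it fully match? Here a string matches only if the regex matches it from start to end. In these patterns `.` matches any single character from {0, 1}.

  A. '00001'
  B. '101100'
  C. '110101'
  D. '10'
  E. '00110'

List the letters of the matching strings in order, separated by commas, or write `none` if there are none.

B, C

A → no match
B → match
C → match
D → no match
E → no match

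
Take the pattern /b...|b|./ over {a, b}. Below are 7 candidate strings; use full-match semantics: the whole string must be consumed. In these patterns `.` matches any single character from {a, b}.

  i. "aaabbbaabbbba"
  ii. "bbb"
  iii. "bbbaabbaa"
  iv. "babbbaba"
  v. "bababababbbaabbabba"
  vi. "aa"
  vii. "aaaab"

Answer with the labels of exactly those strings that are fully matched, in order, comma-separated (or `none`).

none

i → no match
ii → no match
iii → no match
iv → no match
v → no match
vi → no match
vii → no match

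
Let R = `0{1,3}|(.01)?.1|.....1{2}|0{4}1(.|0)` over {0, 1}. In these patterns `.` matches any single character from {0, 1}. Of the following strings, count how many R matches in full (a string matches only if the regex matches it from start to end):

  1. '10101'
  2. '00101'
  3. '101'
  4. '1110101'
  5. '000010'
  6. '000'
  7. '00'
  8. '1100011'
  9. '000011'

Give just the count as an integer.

1 → match
2 → match
3 → no match
4 → no match
5 → match
6 → match
7 → match
8 → match
9 → match
Total matched: 7

7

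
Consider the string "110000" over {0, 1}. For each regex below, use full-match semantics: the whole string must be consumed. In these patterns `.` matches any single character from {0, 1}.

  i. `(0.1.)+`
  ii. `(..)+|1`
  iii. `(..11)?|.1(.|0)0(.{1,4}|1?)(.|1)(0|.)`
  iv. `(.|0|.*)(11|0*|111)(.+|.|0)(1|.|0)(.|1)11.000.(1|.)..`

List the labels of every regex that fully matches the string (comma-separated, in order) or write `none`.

i → no match — must start with "0"
ii → match
iii → match
iv → no match

ii, iii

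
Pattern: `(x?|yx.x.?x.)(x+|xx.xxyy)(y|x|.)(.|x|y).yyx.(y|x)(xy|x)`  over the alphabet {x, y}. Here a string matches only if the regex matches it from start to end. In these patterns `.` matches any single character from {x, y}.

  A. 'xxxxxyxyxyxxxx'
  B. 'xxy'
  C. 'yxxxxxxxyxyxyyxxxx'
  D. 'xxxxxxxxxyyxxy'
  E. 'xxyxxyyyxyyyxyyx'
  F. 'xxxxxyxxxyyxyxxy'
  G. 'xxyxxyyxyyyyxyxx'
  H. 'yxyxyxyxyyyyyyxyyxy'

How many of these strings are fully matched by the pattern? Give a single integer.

2

A → no match
B → no match
C → no match
D → no match
E → match
F → no match
G → match
H → no match
Total matched: 2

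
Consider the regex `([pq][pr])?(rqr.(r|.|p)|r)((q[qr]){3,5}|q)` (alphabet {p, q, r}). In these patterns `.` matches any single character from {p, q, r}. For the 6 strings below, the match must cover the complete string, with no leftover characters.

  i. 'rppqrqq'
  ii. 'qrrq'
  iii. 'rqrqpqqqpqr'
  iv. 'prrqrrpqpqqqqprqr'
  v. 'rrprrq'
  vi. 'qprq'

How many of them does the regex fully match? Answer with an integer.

2

i. 'rppqrqq' → no match
ii. 'qrrq' → match
iii. 'rqrqpqqqpqr' → no match
iv → no match
v. 'rrprrq' → no match
vi. 'qprq' → match
Total matched: 2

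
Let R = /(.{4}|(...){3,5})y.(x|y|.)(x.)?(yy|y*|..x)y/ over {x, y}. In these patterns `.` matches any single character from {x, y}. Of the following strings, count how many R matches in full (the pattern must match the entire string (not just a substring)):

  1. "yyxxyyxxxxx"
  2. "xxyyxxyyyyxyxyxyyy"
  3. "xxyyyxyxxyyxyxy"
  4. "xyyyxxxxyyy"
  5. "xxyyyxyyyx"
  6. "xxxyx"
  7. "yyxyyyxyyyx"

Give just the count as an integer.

1. "yyxxyyxxxxx" → no match — must end with "y"
2 → no match
3 → no match
4. "xyyyxxxxyyy" → no match
5. "xxyyyxyyyx" → no match — must end with "y"
6. "xxxyx" → no match — must end with "y"
7. "yyxyyyxyyyx" → no match — must end with "y"
Total matched: 0

0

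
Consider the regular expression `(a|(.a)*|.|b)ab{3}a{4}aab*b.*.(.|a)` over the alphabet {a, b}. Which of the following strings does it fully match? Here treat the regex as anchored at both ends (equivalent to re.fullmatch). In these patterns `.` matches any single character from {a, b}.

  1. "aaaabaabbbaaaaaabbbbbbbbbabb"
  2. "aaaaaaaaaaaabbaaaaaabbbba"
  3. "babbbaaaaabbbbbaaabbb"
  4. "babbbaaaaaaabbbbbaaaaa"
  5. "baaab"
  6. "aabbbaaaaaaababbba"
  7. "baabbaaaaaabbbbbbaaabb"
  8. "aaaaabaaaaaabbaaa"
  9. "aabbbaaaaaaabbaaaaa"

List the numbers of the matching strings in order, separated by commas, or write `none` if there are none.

1 → match
2 → no match
3 → no match
4 → no match
5. "baaab" → no match
6 → no match
7 → no match
8 → no match
9 → no match

1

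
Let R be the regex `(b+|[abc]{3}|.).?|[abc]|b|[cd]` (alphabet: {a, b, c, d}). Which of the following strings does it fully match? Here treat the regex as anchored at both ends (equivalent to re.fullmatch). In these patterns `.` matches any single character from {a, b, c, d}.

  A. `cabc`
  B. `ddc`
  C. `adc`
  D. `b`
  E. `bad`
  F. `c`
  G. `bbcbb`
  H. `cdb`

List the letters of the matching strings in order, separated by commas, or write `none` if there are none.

A → match
B → no match
C → no match
D → match
E → no match
F → match
G → no match
H → no match

A, D, F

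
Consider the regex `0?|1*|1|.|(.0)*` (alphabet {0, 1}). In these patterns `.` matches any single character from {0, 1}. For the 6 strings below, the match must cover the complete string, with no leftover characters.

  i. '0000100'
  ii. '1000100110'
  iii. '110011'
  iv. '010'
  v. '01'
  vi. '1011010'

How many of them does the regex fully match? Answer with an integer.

i. '0000100' → no match
ii. '1000100110' → no match
iii. '110011' → no match
iv. '010' → no match
v. '01' → no match
vi. '1011010' → no match
Total matched: 0

0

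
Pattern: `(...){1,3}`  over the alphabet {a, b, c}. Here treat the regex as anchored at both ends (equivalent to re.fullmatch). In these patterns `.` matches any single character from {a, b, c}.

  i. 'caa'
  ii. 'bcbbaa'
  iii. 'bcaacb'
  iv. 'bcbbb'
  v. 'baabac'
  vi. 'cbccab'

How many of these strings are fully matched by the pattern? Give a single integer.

5

i → match
ii → match
iii → match
iv → no match
v → match
vi → match
Total matched: 5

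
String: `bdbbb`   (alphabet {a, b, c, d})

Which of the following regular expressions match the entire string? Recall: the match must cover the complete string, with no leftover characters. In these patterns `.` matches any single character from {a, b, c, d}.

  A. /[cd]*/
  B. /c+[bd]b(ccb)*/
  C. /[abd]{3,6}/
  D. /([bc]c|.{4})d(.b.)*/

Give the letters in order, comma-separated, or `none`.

C

A → no match
B → no match — must start with `c`
C → match
D → no match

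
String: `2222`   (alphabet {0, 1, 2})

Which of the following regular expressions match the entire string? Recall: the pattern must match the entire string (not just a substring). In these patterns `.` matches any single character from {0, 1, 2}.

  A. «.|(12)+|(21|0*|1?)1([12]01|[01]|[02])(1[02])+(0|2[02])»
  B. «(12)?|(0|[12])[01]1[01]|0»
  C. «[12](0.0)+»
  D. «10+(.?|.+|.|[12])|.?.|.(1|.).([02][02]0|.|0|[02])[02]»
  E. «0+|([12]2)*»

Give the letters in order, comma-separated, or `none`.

A → no match
B → no match
C → no match — must end with `0`
D → no match
E → match

E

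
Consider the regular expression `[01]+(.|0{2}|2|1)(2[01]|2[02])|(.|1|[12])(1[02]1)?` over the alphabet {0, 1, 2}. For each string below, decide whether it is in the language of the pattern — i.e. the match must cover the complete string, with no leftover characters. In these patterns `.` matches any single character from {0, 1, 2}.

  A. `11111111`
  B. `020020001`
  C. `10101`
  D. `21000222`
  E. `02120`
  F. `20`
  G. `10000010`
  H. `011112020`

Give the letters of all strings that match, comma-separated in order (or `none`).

none

A → no match
B → no match
C → no match
D → no match
E → no match
F → no match
G → no match
H → no match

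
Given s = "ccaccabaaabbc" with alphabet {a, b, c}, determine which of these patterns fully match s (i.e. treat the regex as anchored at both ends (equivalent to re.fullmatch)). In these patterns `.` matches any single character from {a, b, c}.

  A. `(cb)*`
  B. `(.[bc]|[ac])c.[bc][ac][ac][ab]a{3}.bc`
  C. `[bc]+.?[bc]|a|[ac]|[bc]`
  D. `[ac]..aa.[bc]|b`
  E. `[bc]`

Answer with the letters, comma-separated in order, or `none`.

B

A → no match
B → match
C → no match
D → no match
E → no match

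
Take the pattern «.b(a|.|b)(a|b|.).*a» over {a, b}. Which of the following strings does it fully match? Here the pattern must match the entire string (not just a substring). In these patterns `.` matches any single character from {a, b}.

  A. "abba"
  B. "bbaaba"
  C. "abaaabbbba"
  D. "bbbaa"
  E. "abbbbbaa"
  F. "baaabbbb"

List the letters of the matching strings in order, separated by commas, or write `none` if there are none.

B, C, D, E

A. "abba" → no match
B. "bbaaba" → match
C. "abaaabbbba" → match
D. "bbbaa" → match
E. "abbbbbaa" → match
F. "baaabbbb" → no match — must end with "a"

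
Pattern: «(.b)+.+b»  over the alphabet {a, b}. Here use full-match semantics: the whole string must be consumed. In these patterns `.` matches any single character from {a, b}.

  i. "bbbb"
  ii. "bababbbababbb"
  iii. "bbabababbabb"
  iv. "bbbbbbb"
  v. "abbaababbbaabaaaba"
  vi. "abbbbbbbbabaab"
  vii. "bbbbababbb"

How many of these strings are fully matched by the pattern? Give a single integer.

i → match
ii → no match
iii → match
iv → match
v → no match — must end with "b"
vi → match
vii → match
Total matched: 5

5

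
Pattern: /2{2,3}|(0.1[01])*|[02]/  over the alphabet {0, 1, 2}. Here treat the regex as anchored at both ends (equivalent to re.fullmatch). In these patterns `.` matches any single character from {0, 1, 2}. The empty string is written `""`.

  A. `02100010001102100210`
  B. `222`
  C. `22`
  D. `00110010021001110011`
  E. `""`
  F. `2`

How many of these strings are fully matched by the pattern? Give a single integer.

6

A → match
B → match
C → match
D → match
E → match
F → match
Total matched: 6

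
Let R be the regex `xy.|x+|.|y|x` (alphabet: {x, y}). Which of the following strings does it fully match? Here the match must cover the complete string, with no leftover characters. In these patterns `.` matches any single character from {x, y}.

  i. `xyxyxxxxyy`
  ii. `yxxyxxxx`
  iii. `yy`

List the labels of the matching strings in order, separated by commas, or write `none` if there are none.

i. `xyxyxxxxyy` → no match
ii. `yxxyxxxx` → no match
iii. `yy` → no match

none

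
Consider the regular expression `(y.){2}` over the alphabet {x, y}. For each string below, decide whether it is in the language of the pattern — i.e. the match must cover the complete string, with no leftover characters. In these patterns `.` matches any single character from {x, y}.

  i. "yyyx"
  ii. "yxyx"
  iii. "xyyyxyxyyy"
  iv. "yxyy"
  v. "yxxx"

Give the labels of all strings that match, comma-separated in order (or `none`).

i → match
ii → match
iii → no match — must start with "y"
iv → match
v → no match

i, ii, iv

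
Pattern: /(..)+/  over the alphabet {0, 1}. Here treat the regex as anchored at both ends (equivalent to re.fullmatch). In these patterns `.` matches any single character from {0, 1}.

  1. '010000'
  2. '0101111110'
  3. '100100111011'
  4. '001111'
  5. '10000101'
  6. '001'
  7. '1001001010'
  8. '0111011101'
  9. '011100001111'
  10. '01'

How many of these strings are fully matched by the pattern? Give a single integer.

9

1. '010000' → match
2. '0101111110' → match
3. '100100111011' → match
4. '001111' → match
5. '10000101' → match
6. '001' → no match
7. '1001001010' → match
8. '0111011101' → match
9. '011100001111' → match
10. '01' → match
Total matched: 9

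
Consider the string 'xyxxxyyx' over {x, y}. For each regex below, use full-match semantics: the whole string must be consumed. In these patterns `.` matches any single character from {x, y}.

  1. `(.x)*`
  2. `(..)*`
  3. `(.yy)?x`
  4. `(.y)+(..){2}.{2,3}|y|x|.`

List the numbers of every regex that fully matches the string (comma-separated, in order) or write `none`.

1 → no match
2 → match
3 → no match
4 → match

2, 4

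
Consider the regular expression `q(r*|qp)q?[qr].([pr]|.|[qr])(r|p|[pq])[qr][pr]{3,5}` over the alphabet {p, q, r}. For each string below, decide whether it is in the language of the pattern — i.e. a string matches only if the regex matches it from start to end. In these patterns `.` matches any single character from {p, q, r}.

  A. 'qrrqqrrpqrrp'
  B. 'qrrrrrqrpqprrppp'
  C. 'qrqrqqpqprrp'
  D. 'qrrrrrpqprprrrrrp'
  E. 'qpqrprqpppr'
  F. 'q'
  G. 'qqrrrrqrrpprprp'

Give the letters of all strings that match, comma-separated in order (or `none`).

A → match
B → match
C → match
D → no match
E → no match
F → no match
G → no match

A, B, C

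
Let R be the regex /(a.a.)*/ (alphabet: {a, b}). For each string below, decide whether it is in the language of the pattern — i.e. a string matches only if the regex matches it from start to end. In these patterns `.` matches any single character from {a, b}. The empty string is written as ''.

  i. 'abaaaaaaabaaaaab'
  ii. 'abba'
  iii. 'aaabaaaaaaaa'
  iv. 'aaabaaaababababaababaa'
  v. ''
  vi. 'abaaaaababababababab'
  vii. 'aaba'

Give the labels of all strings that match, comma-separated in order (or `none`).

i, iii, v, vi

i → match
ii → no match
iii → match
iv → no match
v → match
vi → match
vii → no match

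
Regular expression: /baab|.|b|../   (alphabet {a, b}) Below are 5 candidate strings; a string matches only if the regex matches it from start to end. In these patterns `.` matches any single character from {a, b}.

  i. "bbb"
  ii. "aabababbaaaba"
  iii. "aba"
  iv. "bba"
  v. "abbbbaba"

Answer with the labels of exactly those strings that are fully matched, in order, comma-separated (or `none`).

none

i → no match
ii → no match
iii → no match
iv → no match
v → no match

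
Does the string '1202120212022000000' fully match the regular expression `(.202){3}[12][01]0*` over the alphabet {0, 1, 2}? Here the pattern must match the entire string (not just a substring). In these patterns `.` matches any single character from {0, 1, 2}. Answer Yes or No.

Yes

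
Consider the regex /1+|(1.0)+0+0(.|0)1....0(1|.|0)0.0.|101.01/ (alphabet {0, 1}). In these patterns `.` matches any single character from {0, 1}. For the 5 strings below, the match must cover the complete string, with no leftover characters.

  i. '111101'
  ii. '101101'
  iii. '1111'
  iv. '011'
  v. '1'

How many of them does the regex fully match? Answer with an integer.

i → no match
ii → match
iii → match
iv → no match
v → match
Total matched: 3

3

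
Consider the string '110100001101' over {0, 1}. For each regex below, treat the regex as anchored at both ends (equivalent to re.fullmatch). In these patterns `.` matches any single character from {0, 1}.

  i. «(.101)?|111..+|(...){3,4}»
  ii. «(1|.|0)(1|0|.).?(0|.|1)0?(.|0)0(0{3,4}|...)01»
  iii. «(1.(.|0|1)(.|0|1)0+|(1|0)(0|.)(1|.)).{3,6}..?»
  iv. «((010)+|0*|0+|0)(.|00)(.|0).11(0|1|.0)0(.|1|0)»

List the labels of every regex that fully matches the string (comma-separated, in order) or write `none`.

i → match
ii → match
iii → match
iv → no match

i, ii, iii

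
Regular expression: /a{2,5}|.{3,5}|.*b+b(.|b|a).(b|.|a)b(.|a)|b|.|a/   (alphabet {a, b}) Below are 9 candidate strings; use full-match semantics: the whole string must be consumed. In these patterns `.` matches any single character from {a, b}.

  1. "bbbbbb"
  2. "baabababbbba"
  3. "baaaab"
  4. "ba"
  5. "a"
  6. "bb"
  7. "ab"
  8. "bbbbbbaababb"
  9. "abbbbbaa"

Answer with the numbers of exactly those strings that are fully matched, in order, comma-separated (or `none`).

1 → no match
2 → no match
3 → no match
4 → no match
5 → match
6 → no match
7 → no match
8 → no match
9 → no match

5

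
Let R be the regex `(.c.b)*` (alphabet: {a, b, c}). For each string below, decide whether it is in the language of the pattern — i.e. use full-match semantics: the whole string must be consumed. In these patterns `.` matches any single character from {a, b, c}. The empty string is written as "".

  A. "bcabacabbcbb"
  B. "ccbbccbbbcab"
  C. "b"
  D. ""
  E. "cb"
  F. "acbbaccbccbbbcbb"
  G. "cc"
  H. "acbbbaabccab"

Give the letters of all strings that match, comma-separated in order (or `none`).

A, B, D, F

A. "bcabacabbcbb" → match
B. "ccbbccbbbcab" → match
C. "b" → no match
D. "" → match
E. "cb" → no match
F → match
G. "cc" → no match
H. "acbbbaabccab" → no match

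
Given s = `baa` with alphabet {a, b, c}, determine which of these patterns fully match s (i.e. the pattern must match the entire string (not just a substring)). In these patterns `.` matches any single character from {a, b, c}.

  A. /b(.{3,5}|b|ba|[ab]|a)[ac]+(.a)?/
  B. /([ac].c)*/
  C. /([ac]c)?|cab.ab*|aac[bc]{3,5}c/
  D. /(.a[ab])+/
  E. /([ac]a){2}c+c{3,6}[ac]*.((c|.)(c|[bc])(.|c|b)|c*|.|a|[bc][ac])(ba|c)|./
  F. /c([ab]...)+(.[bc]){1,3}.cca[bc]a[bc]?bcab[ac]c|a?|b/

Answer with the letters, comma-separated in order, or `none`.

A → match
B → no match
C → no match
D → match
E → no match
F → no match

A, D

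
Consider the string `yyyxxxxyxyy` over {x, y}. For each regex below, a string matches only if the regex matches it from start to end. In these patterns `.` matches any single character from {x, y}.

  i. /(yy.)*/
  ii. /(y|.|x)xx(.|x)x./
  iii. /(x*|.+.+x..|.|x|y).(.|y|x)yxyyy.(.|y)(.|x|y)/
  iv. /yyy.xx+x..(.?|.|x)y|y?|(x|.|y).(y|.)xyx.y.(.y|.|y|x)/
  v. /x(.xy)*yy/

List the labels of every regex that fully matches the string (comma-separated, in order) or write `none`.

i → no match
ii → no match
iii → no match
iv → match
v → no match — must start with `x`

iv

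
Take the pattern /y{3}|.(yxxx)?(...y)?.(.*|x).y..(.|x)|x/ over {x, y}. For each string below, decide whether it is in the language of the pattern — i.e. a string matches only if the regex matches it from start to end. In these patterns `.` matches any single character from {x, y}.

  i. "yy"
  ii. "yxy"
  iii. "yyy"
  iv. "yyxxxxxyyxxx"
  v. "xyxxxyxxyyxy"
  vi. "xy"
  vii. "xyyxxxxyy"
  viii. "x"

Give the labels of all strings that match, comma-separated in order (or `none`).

iii, iv, v, viii

i → no match
ii → no match
iii → match
iv → match
v → match
vi → no match
vii → no match
viii → match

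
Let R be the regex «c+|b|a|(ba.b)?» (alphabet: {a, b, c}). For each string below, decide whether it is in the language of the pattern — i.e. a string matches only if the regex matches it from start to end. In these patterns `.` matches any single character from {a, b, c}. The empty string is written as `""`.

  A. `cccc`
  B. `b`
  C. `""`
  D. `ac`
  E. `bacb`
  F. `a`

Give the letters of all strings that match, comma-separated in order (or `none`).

A, B, C, E, F

A → match
B → match
C → match
D → no match
E → match
F → match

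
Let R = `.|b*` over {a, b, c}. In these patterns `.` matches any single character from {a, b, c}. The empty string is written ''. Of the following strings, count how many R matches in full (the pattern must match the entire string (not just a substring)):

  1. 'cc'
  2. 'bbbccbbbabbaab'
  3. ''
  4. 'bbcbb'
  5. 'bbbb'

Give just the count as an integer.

2

1 → no match
2 → no match
3 → match
4 → no match
5 → match
Total matched: 2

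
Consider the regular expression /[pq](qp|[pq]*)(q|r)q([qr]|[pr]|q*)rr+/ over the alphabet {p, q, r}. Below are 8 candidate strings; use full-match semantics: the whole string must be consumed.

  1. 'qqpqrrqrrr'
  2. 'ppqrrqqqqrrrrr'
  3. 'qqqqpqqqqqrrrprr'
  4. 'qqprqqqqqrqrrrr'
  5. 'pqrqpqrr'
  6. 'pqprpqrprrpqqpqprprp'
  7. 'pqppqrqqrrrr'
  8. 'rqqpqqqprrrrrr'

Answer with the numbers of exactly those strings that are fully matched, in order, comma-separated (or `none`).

7

1 → no match
2 → no match
3 → no match
4 → no match
5 → no match
6 → no match — must end with 'r'
7 → match
8 → no match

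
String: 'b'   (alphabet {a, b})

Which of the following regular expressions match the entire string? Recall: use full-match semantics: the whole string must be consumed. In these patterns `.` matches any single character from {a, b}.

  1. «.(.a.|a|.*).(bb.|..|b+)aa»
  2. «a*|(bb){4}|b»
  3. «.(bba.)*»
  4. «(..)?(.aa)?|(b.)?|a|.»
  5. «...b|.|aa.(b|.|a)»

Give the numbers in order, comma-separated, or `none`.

1 → no match — must end with 'aa'
2 → match
3 → match
4 → match
5 → match

2, 3, 4, 5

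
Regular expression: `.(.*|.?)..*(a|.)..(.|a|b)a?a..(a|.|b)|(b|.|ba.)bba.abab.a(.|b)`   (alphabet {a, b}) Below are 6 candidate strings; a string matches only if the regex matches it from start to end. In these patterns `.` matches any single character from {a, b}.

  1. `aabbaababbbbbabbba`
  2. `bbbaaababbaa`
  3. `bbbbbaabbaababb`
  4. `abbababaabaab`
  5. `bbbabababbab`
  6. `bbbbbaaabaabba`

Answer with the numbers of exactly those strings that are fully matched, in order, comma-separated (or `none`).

1 → no match
2 → match
3 → no match
4 → no match
5 → match
6 → match

2, 5, 6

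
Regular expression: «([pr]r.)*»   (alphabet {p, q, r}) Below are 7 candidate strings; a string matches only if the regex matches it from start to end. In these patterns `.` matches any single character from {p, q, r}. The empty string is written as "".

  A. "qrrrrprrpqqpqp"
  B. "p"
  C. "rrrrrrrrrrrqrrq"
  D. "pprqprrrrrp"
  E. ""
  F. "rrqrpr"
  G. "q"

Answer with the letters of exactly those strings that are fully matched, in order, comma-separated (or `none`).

A → no match
B → no match
C → match
D → no match
E → match
F → no match
G → no match

C, E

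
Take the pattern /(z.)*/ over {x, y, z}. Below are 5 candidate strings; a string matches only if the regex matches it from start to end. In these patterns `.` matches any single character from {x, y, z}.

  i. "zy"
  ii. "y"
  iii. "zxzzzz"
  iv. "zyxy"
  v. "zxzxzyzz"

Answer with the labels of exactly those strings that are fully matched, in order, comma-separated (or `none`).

i, iii, v

i. "zy" → match
ii. "y" → no match
iii. "zxzzzz" → match
iv. "zyxy" → no match
v. "zxzxzyzz" → match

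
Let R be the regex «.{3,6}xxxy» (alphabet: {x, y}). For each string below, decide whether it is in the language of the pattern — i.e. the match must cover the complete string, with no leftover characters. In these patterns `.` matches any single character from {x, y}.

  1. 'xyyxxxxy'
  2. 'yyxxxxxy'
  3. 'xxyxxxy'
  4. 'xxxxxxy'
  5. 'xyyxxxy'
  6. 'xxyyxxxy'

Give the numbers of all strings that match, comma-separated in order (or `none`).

1. 'xyyxxxxy' → match
2. 'yyxxxxxy' → match
3. 'xxyxxxy' → match
4. 'xxxxxxy' → match
5. 'xyyxxxy' → match
6. 'xxyyxxxy' → match

1, 2, 3, 4, 5, 6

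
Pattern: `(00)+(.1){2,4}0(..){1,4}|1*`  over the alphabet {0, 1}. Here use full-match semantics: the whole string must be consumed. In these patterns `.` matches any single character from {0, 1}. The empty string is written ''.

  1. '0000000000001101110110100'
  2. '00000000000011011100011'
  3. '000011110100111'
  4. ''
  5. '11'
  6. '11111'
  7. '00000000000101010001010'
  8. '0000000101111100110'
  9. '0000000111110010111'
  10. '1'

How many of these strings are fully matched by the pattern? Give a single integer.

10

1 → match
2 → match
3 → match
4. '' → match
5. '11' → match
6. '11111' → match
7 → match
8 → match
9 → match
10. '1' → match
Total matched: 10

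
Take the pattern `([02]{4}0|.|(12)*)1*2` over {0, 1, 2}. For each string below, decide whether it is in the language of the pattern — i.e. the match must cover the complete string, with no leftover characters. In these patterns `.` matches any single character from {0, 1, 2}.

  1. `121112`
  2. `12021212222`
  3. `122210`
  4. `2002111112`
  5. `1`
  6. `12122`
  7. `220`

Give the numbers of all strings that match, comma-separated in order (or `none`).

1, 6

1. `121112` → match
2. `12021212222` → no match
3. `122210` → no match — must end with `2`
4. `2002111112` → no match
5. `1` → no match — must end with `2`
6. `12122` → match
7. `220` → no match — must end with `2`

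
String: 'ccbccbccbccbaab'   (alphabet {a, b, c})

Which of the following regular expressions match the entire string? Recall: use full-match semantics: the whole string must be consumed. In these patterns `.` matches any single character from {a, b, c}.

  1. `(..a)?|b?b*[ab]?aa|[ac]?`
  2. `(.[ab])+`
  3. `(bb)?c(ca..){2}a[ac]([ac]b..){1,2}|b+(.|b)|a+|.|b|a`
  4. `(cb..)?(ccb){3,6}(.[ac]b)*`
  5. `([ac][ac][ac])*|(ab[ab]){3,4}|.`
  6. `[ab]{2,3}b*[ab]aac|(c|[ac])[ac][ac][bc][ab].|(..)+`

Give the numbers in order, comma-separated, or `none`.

4

1 → no match
2 → no match
3 → no match
4 → match
5 → no match
6 → no match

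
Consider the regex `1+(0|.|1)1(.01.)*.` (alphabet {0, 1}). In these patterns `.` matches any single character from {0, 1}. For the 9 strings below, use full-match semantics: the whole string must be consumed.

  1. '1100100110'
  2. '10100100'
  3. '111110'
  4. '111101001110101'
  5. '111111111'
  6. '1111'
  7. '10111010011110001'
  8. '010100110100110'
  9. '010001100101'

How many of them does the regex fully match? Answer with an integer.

5

1 → no match
2 → match
3 → match
4 → match
5 → match
6 → match
7 → no match
8 → no match — must start with '1'
9 → no match — must start with '1'
Total matched: 5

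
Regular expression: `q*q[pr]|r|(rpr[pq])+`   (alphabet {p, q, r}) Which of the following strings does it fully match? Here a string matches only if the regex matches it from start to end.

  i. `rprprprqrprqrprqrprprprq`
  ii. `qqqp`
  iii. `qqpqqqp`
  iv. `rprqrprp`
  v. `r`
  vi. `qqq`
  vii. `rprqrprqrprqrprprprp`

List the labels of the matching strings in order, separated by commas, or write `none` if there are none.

i, ii, iv, v, vii

i → match
ii → match
iii → no match
iv → match
v → match
vi → no match
vii → match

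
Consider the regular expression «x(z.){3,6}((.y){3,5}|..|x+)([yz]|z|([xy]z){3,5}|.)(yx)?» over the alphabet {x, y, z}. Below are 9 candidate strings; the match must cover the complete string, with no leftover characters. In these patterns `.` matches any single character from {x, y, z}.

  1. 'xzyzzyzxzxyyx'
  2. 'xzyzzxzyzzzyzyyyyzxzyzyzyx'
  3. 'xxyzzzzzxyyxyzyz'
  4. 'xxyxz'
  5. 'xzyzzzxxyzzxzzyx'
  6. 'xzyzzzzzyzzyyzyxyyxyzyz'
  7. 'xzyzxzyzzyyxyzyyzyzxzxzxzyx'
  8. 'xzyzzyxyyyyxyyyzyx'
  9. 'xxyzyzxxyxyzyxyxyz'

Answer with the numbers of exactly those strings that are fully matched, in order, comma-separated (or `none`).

7

1 → no match
2 → no match
3 → no match — must start with 'xz'
4 → no match — must start with 'xz'
5 → no match
6 → no match
7 → match
8 → no match
9 → no match — must start with 'xz'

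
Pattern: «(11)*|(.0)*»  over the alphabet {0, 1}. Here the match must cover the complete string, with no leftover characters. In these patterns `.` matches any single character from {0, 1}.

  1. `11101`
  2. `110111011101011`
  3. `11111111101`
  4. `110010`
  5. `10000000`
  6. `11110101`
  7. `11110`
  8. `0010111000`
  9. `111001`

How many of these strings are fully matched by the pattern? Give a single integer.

1

1 → no match
2 → no match
3 → no match
4 → no match
5 → match
6 → no match
7 → no match
8 → no match
9 → no match
Total matched: 1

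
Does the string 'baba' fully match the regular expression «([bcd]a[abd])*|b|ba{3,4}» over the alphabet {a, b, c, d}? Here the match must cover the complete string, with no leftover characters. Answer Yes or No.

No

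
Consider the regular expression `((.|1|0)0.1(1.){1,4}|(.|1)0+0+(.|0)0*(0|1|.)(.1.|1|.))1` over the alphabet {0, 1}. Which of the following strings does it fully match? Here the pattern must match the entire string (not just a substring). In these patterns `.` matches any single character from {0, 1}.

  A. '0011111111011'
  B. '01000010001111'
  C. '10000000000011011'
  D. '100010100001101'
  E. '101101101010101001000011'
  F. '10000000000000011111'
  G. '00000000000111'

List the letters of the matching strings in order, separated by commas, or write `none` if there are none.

A → no match
B → no match
C → no match
D → no match
E → no match
F → match
G → match

F, G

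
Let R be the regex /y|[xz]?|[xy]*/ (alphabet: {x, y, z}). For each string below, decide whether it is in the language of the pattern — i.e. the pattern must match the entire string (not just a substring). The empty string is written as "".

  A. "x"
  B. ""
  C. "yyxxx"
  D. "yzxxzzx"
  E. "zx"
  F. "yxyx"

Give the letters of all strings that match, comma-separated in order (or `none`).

A, B, C, F

A → match
B → match
C → match
D → no match
E → no match
F → match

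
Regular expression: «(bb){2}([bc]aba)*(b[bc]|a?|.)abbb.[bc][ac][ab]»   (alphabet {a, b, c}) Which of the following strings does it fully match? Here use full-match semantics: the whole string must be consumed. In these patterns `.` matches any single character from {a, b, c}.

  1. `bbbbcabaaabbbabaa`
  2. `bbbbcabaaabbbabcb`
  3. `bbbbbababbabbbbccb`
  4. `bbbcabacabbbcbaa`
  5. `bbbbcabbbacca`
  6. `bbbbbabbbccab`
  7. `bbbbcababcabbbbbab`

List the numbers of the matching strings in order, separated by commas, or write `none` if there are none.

1, 2, 3, 5, 6, 7

1 → match
2 → match
3 → match
4 → no match
5 → match
6 → match
7 → match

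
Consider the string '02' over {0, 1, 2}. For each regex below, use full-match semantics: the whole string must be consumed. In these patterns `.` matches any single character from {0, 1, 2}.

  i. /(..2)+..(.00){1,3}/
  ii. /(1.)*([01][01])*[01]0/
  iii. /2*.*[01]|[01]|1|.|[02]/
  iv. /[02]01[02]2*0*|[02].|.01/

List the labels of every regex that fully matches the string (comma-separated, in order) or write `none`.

iv

i → no match — must end with '00'
ii → no match — must end with '0'
iii → no match
iv → match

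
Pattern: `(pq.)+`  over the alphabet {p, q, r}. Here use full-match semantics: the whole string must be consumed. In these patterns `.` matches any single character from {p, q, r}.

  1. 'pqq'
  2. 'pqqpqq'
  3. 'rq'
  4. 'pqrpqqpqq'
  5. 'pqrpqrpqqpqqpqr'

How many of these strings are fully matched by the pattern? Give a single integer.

1 → match
2 → match
3 → no match — must start with 'pq'
4 → match
5 → match
Total matched: 4

4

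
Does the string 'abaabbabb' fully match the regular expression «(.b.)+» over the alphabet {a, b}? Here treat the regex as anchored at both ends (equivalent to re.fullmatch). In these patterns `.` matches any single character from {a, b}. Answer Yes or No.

Yes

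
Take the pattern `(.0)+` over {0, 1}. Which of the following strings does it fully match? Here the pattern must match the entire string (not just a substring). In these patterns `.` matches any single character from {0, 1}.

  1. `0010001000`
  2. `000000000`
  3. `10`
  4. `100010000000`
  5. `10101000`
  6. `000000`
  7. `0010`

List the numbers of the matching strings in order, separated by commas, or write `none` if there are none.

1. `0010001000` → match
2. `000000000` → no match
3. `10` → match
4. `100010000000` → match
5. `10101000` → match
6. `000000` → match
7. `0010` → match

1, 3, 4, 5, 6, 7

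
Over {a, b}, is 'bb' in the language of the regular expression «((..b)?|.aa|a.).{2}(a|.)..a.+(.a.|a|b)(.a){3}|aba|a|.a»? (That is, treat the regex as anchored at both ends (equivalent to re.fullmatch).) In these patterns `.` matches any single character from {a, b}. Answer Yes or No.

No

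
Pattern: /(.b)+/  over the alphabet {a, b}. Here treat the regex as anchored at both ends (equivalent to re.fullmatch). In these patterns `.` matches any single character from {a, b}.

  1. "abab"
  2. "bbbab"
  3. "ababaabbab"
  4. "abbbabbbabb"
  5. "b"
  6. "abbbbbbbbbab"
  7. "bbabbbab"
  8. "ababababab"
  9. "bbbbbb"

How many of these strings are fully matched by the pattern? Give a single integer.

1 → match
2 → no match
3 → no match
4 → no match
5 → no match
6 → match
7 → match
8 → match
9 → match
Total matched: 5

5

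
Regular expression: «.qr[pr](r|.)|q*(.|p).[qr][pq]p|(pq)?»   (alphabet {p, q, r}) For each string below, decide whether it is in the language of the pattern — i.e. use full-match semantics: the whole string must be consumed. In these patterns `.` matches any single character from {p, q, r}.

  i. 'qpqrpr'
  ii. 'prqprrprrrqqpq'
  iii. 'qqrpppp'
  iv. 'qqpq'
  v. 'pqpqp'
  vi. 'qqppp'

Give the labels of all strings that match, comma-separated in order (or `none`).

none

i → no match
ii → no match
iii → no match
iv → no match
v → no match
vi → no match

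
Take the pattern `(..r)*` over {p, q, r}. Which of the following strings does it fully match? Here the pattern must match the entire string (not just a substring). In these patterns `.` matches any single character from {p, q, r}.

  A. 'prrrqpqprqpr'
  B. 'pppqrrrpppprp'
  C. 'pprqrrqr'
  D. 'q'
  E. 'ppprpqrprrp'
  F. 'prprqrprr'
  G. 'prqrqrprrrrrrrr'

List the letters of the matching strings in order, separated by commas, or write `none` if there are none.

none

A → no match
B → no match
C → no match
D → no match
E → no match
F → no match
G → no match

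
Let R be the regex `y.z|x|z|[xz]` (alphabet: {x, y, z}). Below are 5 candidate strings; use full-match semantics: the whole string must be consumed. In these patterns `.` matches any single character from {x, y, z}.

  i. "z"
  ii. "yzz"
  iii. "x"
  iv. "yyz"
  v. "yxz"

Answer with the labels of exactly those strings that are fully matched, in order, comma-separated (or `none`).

i, ii, iii, iv, v

i → match
ii → match
iii → match
iv → match
v → match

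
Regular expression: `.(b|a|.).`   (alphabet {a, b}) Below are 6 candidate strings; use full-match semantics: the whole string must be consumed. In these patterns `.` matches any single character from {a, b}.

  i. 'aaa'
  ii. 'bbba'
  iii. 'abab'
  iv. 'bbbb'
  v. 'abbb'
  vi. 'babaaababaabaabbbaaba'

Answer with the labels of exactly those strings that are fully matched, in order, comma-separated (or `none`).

i → match
ii → no match
iii → no match
iv → no match
v → no match
vi → no match

i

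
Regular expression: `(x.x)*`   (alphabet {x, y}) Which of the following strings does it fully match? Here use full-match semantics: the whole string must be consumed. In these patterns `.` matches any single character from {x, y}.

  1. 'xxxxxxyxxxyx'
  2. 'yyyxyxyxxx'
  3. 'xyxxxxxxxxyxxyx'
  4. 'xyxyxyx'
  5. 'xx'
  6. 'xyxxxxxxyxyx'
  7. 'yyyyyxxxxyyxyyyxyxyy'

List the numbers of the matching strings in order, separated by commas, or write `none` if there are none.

3

1. 'xxxxxxyxxxyx' → no match
2. 'yyyxyxyxxx' → no match
3 → match
4. 'xyxyxyx' → no match
5. 'xx' → no match
6. 'xyxxxxxxyxyx' → no match
7 → no match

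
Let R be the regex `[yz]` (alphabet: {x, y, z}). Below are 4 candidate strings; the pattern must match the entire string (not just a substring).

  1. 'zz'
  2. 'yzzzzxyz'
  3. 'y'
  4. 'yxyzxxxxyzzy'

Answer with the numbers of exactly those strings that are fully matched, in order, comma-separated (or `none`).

3

1. 'zz' → no match
2. 'yzzzzxyz' → no match
3. 'y' → match
4. 'yxyzxxxxyzzy' → no match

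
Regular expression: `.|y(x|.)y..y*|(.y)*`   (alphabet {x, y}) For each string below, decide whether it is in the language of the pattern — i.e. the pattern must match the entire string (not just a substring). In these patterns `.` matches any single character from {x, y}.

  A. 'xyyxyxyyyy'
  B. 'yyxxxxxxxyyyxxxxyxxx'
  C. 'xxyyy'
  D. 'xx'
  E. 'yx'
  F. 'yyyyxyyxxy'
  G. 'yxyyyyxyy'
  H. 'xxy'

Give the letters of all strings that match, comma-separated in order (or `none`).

none

A → no match
B → no match
C → no match
D → no match
E → no match
F → no match
G → no match
H → no match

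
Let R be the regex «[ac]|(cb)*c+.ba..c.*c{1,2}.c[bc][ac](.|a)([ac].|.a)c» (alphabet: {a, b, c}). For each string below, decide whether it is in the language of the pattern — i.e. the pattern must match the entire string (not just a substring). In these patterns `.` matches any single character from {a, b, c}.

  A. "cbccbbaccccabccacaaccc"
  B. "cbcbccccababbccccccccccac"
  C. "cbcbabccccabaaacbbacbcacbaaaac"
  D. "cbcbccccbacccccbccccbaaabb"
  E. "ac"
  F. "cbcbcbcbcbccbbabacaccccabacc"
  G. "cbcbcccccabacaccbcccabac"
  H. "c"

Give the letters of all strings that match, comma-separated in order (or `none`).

B, F, G, H

A → no match
B → match
C → no match
D → no match
E. "ac" → no match
F → match
G → match
H. "c" → match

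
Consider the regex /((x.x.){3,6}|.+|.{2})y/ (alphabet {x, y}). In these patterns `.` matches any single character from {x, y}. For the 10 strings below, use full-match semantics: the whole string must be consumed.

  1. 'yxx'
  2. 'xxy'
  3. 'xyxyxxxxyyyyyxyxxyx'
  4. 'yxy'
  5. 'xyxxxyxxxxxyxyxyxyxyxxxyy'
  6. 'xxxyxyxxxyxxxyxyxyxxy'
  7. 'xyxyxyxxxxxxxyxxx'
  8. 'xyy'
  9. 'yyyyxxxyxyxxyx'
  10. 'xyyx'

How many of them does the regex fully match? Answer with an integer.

1 → no match — must end with 'y'
2 → match
3 → no match — must end with 'y'
4 → match
5 → match
6 → match
7 → no match — must end with 'y'
8 → match
9 → no match — must end with 'y'
10 → no match — must end with 'y'
Total matched: 5

5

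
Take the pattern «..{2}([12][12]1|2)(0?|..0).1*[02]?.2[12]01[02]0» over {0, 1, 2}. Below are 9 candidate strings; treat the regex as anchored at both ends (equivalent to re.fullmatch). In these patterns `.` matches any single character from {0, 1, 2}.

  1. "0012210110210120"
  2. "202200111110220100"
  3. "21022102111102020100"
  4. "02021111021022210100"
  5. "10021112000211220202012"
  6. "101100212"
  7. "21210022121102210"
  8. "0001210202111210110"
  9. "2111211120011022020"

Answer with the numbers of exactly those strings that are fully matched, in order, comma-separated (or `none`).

1, 2

1 → match
2 → match
3 → no match
4 → no match
5 → no match — must end with "0"
6 → no match — must end with "0"
7 → no match
8 → no match
9 → no match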